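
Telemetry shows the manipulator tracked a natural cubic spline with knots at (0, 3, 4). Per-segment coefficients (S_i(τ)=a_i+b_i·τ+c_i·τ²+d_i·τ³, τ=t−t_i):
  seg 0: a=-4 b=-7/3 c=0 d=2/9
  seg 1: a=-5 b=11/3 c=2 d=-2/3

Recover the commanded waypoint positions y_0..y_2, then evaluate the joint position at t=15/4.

y_0 = S_0(0) = a_0 = -4
y_1 = S_1(0) = a_1 = -5
y_2 = S_1(1) = 0
t_q=15/4 is in segment 1 (τ=3/4); S_1(τ)=-45/32

y_0=-4 y_1=-5 y_2=0
S(15/4) = -45/32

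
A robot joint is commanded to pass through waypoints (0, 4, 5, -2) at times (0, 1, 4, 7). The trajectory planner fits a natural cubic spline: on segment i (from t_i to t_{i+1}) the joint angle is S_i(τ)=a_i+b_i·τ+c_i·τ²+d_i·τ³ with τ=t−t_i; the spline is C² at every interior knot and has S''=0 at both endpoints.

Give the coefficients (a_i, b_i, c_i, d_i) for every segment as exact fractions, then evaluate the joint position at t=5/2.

Δ: Δ0=4, Δ1=1/3, Δ2=-7/3
row 1: diag=8, rhs=-22; c'=3/8, d'=-11/4
row 2: denom=12−3·3/8=87/8; d'=(-16−3·-11/4)/(87/8)=-62/87
back: M2=-62/87
back: M1=-11/4−3/8·-62/87=-72/29
M: M0=0, M1=-72/29, M2=-62/87, M3=0
seg 0: a=0, c=M0/2=0, d=(M1−M0)/(6·1)=-12/29, b=Δ0−h0·(2M0+M1)/6=128/29
seg 1: a=4, c=M1/2=-36/29, d=(M2−M1)/(6·3)=77/783, b=Δ1−h1·(2M1+M2)/6=92/29
seg 2: a=5, c=M2/2=-31/87, d=(M3−M2)/(6·3)=31/783, b=Δ2−h2·(2M2+M3)/6=-47/29
t_q=5/2 → seg 1, τ=3/2; S=4+92/29·τ+-36/29·τ²+77/783·τ³=1461/232

  seg 0: a=0 b=128/29 c=0 d=-12/29
  seg 1: a=4 b=92/29 c=-36/29 d=77/783
  seg 2: a=5 b=-47/29 c=-31/87 d=31/783
S(5/2) = 1461/232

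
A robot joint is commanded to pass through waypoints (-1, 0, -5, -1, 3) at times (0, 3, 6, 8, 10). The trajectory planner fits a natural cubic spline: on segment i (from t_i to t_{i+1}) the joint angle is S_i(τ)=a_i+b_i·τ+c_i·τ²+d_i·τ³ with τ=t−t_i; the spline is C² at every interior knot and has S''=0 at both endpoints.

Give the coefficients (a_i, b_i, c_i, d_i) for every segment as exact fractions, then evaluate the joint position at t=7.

  seg 0: a=-1 b=25/21 c=0 d=-2/21
  seg 1: a=0 b=-29/21 c=-6/7 d=16/63
  seg 2: a=-5 b=1/3 c=10/7 d=-25/84
  seg 3: a=-1 b=52/21 c=-5/14 d=5/84
S(7) = -99/28

Δ: Δ0=1/3, Δ1=-5/3, Δ2=2, Δ3=2
row 1: diag=12, rhs=-12; c'=1/4, d'=-1
row 2: denom=10−3·1/4=37/4; d'=(22−3·-1)/(37/4)=100/37
row 3: denom=8−2·8/37=280/37; d'=(0−2·100/37)/(280/37)=-5/7
back: M3=-5/7
back: M2=100/37−8/37·-5/7=20/7
back: M1=-1−1/4·20/7=-12/7
M: M0=0, M1=-12/7, M2=20/7, M3=-5/7, M4=0
seg 0: a=-1, c=M0/2=0, d=(M1−M0)/(6·3)=-2/21, b=Δ0−h0·(2M0+M1)/6=25/21
seg 1: a=0, c=M1/2=-6/7, d=(M2−M1)/(6·3)=16/63, b=Δ1−h1·(2M1+M2)/6=-29/21
seg 2: a=-5, c=M2/2=10/7, d=(M3−M2)/(6·2)=-25/84, b=Δ2−h2·(2M2+M3)/6=1/3
seg 3: a=-1, c=M3/2=-5/14, d=(M4−M3)/(6·2)=5/84, b=Δ3−h3·(2M3+M4)/6=52/21
t_q=7 → seg 2, τ=1; S=-5+1/3·τ+10/7·τ²+-25/84·τ³=-99/28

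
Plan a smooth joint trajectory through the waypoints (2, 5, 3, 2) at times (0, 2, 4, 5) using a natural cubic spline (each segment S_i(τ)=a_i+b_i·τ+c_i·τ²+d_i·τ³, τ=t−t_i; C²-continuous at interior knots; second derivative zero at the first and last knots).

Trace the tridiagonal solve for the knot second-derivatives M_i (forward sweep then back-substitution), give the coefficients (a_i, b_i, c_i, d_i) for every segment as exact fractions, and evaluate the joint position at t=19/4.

Δ: Δ0=3/2, Δ1=-1, Δ2=-1
row 1: diag=8, rhs=-15; c'=1/4, d'=-15/8
row 2: denom=6−2·1/4=11/2; d'=(0−2·-15/8)/(11/2)=15/22
back: M2=15/22
back: M1=-15/8−1/4·15/22=-45/22
M: M0=0, M1=-45/22, M2=15/22, M3=0
seg 0: a=2, c=M0/2=0, d=(M1−M0)/(6·2)=-15/88, b=Δ0−h0·(2M0+M1)/6=24/11
seg 1: a=5, c=M1/2=-45/44, d=(M2−M1)/(6·2)=5/22, b=Δ1−h1·(2M1+M2)/6=3/22
seg 2: a=3, c=M2/2=15/44, d=(M3−M2)/(6·1)=-5/44, b=Δ2−h2·(2M2+M3)/6=-27/22
t_q=19/4 → seg 2, τ=3/4; S=3+-27/22·τ+15/44·τ²+-5/44·τ³=6261/2816

  seg 0: a=2 b=24/11 c=0 d=-15/88
  seg 1: a=5 b=3/22 c=-45/44 d=5/22
  seg 2: a=3 b=-27/22 c=15/44 d=-5/44
S(19/4) = 6261/2816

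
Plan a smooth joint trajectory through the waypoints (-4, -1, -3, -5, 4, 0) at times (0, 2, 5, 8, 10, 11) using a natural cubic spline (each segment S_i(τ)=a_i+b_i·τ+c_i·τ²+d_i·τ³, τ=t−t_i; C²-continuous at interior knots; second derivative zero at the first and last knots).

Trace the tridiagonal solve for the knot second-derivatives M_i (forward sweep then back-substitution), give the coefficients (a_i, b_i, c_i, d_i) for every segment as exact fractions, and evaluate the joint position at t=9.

Δ: Δ0=3/2, Δ1=-2/3, Δ2=-2/3, Δ3=9/2, Δ4=-4
row 1: diag=10, rhs=-13; c'=3/10, d'=-13/10
row 2: denom=12−3·3/10=111/10; d'=(0−3·-13/10)/(111/10)=13/37
row 3: denom=10−3·10/37=340/37; d'=(31−3·13/37)/(340/37)=277/85
row 4: denom=6−2·37/170=473/85; d'=(-51−2·277/85)/(473/85)=-4889/473
back: M4=-4889/473
back: M3=277/85−37/170·-4889/473=5211/946
back: M2=13/37−10/37·5211/946=-538/473
back: M1=-13/10−3/10·-538/473=-907/946
M: M0=0, M1=-907/946, M2=-538/473, M3=5211/946, M4=-4889/473, M5=0
seg 0: a=-4, c=M0/2=0, d=(M1−M0)/(6·2)=-907/11352, b=Δ0−h0·(2M0+M1)/6=2582/1419
seg 1: a=-1, c=M1/2=-907/1892, d=(M2−M1)/(6·3)=-169/17028, b=Δ1−h1·(2M1+M2)/6=2443/2838
seg 2: a=-3, c=M2/2=-269/473, d=(M3−M2)/(6·3)=6287/17028, b=Δ2−h2·(2M2+M3)/6=-12961/5676
seg 3: a=-5, c=M3/2=5211/1892, d=(M4−M3)/(6·2)=-14989/11352, b=Δ3−h3·(2M3+M4)/6=12127/2838
seg 4: a=4, c=M4/2=-4889/946, d=(M5−M4)/(6·1)=4889/2838, b=Δ4−h4·(2M4+M5)/6=-787/1419
t_q=9 → seg 3, τ=1; S=-5+12127/2838·τ+5211/1892·τ²+-14989/11352·τ³=2675/3784

  seg 0: a=-4 b=2582/1419 c=0 d=-907/11352
  seg 1: a=-1 b=2443/2838 c=-907/1892 d=-169/17028
  seg 2: a=-3 b=-12961/5676 c=-269/473 d=6287/17028
  seg 3: a=-5 b=12127/2838 c=5211/1892 d=-14989/11352
  seg 4: a=4 b=-787/1419 c=-4889/946 d=4889/2838
S(9) = 2675/3784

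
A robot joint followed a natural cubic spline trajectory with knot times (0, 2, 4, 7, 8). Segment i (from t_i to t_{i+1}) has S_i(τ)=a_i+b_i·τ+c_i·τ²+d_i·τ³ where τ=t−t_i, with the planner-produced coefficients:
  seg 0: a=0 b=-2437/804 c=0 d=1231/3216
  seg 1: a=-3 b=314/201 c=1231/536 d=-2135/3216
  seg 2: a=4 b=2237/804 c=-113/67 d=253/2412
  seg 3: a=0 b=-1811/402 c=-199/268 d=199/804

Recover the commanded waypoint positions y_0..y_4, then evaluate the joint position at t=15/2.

y_0 = S_0(0) = a_0 = 0
y_1 = S_1(0) = a_1 = -3
y_2 = S_2(0) = a_2 = 4
y_3 = S_3(0) = a_3 = 0
y_4 = S_3(1) = -5
t_q=15/2 is in segment 3 (τ=1/2); S_3(τ)=-5161/2144

y_0=0 y_1=-3 y_2=4 y_3=0 y_4=-5
S(15/2) = -5161/2144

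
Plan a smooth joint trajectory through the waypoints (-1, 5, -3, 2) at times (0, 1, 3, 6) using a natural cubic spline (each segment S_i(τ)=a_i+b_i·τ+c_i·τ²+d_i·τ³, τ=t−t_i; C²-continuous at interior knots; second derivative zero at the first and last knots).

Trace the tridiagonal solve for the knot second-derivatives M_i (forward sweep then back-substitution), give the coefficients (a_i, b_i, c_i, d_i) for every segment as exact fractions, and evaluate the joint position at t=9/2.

  seg 0: a=-1 b=671/84 c=0 d=-167/84
  seg 1: a=5 b=85/42 c=-167/28 d=31/21
  seg 2: a=-3 b=-173/42 c=81/28 d=-9/28
S(9/2) = -841/224

Δ: Δ0=6, Δ1=-4, Δ2=5/3
row 1: diag=6, rhs=-60; c'=1/3, d'=-10
row 2: denom=10−2·1/3=28/3; d'=(34−2·-10)/(28/3)=81/14
back: M2=81/14
back: M1=-10−1/3·81/14=-167/14
M: M0=0, M1=-167/14, M2=81/14, M3=0
seg 0: a=-1, c=M0/2=0, d=(M1−M0)/(6·1)=-167/84, b=Δ0−h0·(2M0+M1)/6=671/84
seg 1: a=5, c=M1/2=-167/28, d=(M2−M1)/(6·2)=31/21, b=Δ1−h1·(2M1+M2)/6=85/42
seg 2: a=-3, c=M2/2=81/28, d=(M3−M2)/(6·3)=-9/28, b=Δ2−h2·(2M2+M3)/6=-173/42
t_q=9/2 → seg 2, τ=3/2; S=-3+-173/42·τ+81/28·τ²+-9/28·τ³=-841/224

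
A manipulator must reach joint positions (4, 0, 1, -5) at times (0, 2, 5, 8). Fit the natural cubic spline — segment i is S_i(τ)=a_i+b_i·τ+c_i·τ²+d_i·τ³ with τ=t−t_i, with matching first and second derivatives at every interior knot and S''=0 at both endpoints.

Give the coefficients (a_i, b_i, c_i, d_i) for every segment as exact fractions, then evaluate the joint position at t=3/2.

  seg 0: a=4 b=-292/111 c=0 d=35/222
  seg 1: a=0 b=-82/111 c=35/37 d=-196/999
  seg 2: a=1 b=-40/111 c=-91/111 d=91/999
S(3/2) = 347/592

Δ: Δ0=-2, Δ1=1/3, Δ2=-2
row 1: diag=10, rhs=14; c'=3/10, d'=7/5
row 2: denom=12−3·3/10=111/10; d'=(-14−3·7/5)/(111/10)=-182/111
back: M2=-182/111
back: M1=7/5−3/10·-182/111=70/37
M: M0=0, M1=70/37, M2=-182/111, M3=0
seg 0: a=4, c=M0/2=0, d=(M1−M0)/(6·2)=35/222, b=Δ0−h0·(2M0+M1)/6=-292/111
seg 1: a=0, c=M1/2=35/37, d=(M2−M1)/(6·3)=-196/999, b=Δ1−h1·(2M1+M2)/6=-82/111
seg 2: a=1, c=M2/2=-91/111, d=(M3−M2)/(6·3)=91/999, b=Δ2−h2·(2M2+M3)/6=-40/111
t_q=3/2 → seg 0, τ=3/2; S=4+-292/111·τ+0·τ²+35/222·τ³=347/592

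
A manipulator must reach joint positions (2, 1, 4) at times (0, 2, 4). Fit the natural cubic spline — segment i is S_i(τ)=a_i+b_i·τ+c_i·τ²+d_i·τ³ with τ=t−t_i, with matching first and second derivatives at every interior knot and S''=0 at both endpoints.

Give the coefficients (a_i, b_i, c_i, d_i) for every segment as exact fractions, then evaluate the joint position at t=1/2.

  seg 0: a=2 b=-1 c=0 d=1/8
  seg 1: a=1 b=1/2 c=3/4 d=-1/8
S(1/2) = 97/64

Δ: Δ0=-1/2, Δ1=3/2
row 1: diag=8, rhs=12; c'=1/4, d'=3/2
back: M1=3/2
M: M0=0, M1=3/2, M2=0
seg 0: a=2, c=M0/2=0, d=(M1−M0)/(6·2)=1/8, b=Δ0−h0·(2M0+M1)/6=-1
seg 1: a=1, c=M1/2=3/4, d=(M2−M1)/(6·2)=-1/8, b=Δ1−h1·(2M1+M2)/6=1/2
t_q=1/2 → seg 0, τ=1/2; S=2+-1·τ+0·τ²+1/8·τ³=97/64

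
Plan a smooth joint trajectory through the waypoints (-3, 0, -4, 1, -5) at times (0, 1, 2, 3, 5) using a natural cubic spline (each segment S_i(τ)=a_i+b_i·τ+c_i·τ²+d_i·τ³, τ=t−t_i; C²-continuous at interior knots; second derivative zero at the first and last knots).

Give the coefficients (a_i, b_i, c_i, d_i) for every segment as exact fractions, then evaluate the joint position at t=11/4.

Δ: Δ0=3, Δ1=-4, Δ2=5, Δ3=-3
row 1: diag=4, rhs=-42; c'=1/4, d'=-21/2
row 2: denom=4−1·1/4=15/4; d'=(54−1·-21/2)/(15/4)=86/5
row 3: denom=6−1·4/15=86/15; d'=(-48−1·86/5)/(86/15)=-489/43
back: M3=-489/43
back: M2=86/5−4/15·-489/43=870/43
back: M1=-21/2−1/4·870/43=-669/43
M: M0=0, M1=-669/43, M2=870/43, M3=-489/43, M4=0
seg 0: a=-3, c=M0/2=0, d=(M1−M0)/(6·1)=-223/86, b=Δ0−h0·(2M0+M1)/6=481/86
seg 1: a=0, c=M1/2=-669/86, d=(M2−M1)/(6·1)=513/86, b=Δ1−h1·(2M1+M2)/6=-94/43
seg 2: a=-4, c=M2/2=435/43, d=(M3−M2)/(6·1)=-453/86, b=Δ2−h2·(2M2+M3)/6=13/86
seg 3: a=1, c=M3/2=-489/86, d=(M4−M3)/(6·2)=163/172, b=Δ3−h3·(2M3+M4)/6=197/43
t_q=11/4 → seg 2, τ=3/4; S=-4+13/86·τ+435/43·τ²+-453/86·τ³=-2303/5504

  seg 0: a=-3 b=481/86 c=0 d=-223/86
  seg 1: a=0 b=-94/43 c=-669/86 d=513/86
  seg 2: a=-4 b=13/86 c=435/43 d=-453/86
  seg 3: a=1 b=197/43 c=-489/86 d=163/172
S(11/4) = -2303/5504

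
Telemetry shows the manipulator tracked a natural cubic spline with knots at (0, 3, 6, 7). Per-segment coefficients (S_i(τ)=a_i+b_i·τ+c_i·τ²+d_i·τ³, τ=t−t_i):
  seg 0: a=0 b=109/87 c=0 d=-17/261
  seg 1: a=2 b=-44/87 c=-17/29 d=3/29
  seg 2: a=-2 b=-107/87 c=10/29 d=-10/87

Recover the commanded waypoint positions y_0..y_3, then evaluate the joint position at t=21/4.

y_0=0 y_1=2 y_2=-2 y_3=-3
S(21/4) = -1721/1856

y_0 = S_0(0) = a_0 = 0
y_1 = S_1(0) = a_1 = 2
y_2 = S_2(0) = a_2 = -2
y_3 = S_2(1) = -3
t_q=21/4 is in segment 1 (τ=9/4); S_1(τ)=-1721/1856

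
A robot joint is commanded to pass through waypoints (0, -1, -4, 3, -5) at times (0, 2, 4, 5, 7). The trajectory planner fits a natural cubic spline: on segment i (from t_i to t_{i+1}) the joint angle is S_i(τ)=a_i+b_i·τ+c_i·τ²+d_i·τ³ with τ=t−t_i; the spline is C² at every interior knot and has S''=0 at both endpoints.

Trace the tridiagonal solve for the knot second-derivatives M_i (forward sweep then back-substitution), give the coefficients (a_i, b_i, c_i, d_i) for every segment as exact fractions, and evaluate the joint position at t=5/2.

Δ: Δ0=-1/2, Δ1=-3/2, Δ2=7, Δ3=-4
row 1: diag=8, rhs=-6; c'=1/4, d'=-3/4
row 2: denom=6−2·1/4=11/2; d'=(51−2·-3/4)/(11/2)=105/11
row 3: denom=6−1·2/11=64/11; d'=(-66−1·105/11)/(64/11)=-831/64
back: M3=-831/64
back: M2=105/11−2/11·-831/64=381/32
back: M1=-3/4−1/4·381/32=-477/128
M: M0=0, M1=-477/128, M2=381/32, M3=-831/64, M4=0
seg 0: a=0, c=M0/2=0, d=(M1−M0)/(6·2)=-159/512, b=Δ0−h0·(2M0+M1)/6=95/128
seg 1: a=-1, c=M1/2=-477/256, d=(M2−M1)/(6·2)=667/512, b=Δ1−h1·(2M1+M2)/6=-191/64
seg 2: a=-4, c=M2/2=381/64, d=(M3−M2)/(6·1)=-531/128, b=Δ2−h2·(2M2+M3)/6=665/128
seg 3: a=3, c=M3/2=-831/128, d=(M4−M3)/(6·2)=277/256, b=Δ3−h3·(2M3+M4)/6=149/32
t_q=5/2 → seg 1, τ=1/2; S=-1+-191/64·τ+-477/256·τ²+667/512·τ³=-11449/4096

  seg 0: a=0 b=95/128 c=0 d=-159/512
  seg 1: a=-1 b=-191/64 c=-477/256 d=667/512
  seg 2: a=-4 b=665/128 c=381/64 d=-531/128
  seg 3: a=3 b=149/32 c=-831/128 d=277/256
S(5/2) = -11449/4096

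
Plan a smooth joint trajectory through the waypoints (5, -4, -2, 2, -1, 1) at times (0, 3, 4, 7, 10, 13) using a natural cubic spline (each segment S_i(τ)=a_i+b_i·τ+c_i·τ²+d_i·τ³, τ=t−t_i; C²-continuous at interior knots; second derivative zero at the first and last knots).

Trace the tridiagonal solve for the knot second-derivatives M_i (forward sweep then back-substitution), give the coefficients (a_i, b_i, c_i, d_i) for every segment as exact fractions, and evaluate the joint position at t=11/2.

  seg 0: a=5 b=-1388/283 c=0 d=539/2547
  seg 1: a=-4 b=229/283 c=539/283 d=-202/283
  seg 2: a=-2 b=701/283 c=-67/283 d=-368/7641
  seg 3: a=2 b=-69/283 c=-569/849 d=355/2547
  seg 4: a=-1 b=-142/283 c=496/849 d=-496/7641
S(11/2) = 1155/1132

Δ: Δ0=-3, Δ1=2, Δ2=4/3, Δ3=-1, Δ4=2/3
row 1: diag=8, rhs=30; c'=1/8, d'=15/4
row 2: denom=8−1·1/8=63/8; d'=(-4−1·15/4)/(63/8)=-62/63
row 3: denom=12−3·8/21=76/7; d'=(-14−3·-62/63)/(76/7)=-58/57
row 4: denom=12−3·21/76=849/76; d'=(10−3·-58/57)/(849/76)=992/849
back: M4=992/849
back: M3=-58/57−21/76·992/849=-1138/849
back: M2=-62/63−8/21·-1138/849=-134/283
back: M1=15/4−1/8·-134/283=1078/283
M: M0=0, M1=1078/283, M2=-134/283, M3=-1138/849, M4=992/849, M5=0
seg 0: a=5, c=M0/2=0, d=(M1−M0)/(6·3)=539/2547, b=Δ0−h0·(2M0+M1)/6=-1388/283
seg 1: a=-4, c=M1/2=539/283, d=(M2−M1)/(6·1)=-202/283, b=Δ1−h1·(2M1+M2)/6=229/283
seg 2: a=-2, c=M2/2=-67/283, d=(M3−M2)/(6·3)=-368/7641, b=Δ2−h2·(2M2+M3)/6=701/283
seg 3: a=2, c=M3/2=-569/849, d=(M4−M3)/(6·3)=355/2547, b=Δ3−h3·(2M3+M4)/6=-69/283
seg 4: a=-1, c=M4/2=496/849, d=(M5−M4)/(6·3)=-496/7641, b=Δ4−h4·(2M4+M5)/6=-142/283
t_q=11/2 → seg 2, τ=3/2; S=-2+701/283·τ+-67/283·τ²+-368/7641·τ³=1155/1132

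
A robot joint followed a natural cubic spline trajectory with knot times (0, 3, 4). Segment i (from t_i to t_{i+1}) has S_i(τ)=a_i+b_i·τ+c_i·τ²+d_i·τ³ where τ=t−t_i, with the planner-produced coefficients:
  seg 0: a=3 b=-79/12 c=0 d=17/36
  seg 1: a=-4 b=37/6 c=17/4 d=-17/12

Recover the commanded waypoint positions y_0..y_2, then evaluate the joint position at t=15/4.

y_0 = S_0(0) = a_0 = 3
y_1 = S_1(0) = a_1 = -4
y_2 = S_1(1) = 5
t_q=15/4 is in segment 1 (τ=3/4); S_1(τ)=619/256

y_0=3 y_1=-4 y_2=5
S(15/4) = 619/256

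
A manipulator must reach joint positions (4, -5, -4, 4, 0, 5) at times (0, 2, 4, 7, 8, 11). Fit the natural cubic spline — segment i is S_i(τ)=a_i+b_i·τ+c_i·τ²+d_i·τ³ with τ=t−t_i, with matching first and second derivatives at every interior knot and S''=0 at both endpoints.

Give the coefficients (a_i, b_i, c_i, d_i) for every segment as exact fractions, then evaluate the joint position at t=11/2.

Δ: Δ0=-9/2, Δ1=1/2, Δ2=8/3, Δ3=-4, Δ4=5/3
row 1: diag=8, rhs=30; c'=1/4, d'=15/4
row 2: denom=10−2·1/4=19/2; d'=(13−2·15/4)/(19/2)=11/19
row 3: denom=8−3·6/19=134/19; d'=(-40−3·11/19)/(134/19)=-793/134
row 4: denom=8−1·19/134=1053/134; d'=(34−1·-793/134)/(1053/134)=1783/351
back: M4=1783/351
back: M3=-793/134−19/134·1783/351=-2330/351
back: M2=11/19−6/19·-2330/351=313/117
back: M1=15/4−1/4·313/117=721/234
M: M0=0, M1=721/234, M2=313/117, M3=-2330/351, M4=1783/351, M5=0
seg 0: a=4, c=M0/2=0, d=(M1−M0)/(6·2)=721/2808, b=Δ0−h0·(2M0+M1)/6=-1940/351
seg 1: a=-5, c=M1/2=721/468, d=(M2−M1)/(6·2)=-95/2808, b=Δ1−h1·(2M1+M2)/6=-1717/702
seg 2: a=-4, c=M2/2=313/234, d=(M3−M2)/(6·3)=-3269/6318, b=Δ2−h2·(2M2+M3)/6=1162/351
seg 3: a=4, c=M3/2=-1165/351, d=(M4−M3)/(6·1)=457/234, b=Δ3−h3·(2M3+M4)/6=-1849/702
seg 4: a=0, c=M4/2=1783/702, d=(M5−M4)/(6·3)=-1783/6318, b=Δ4−h4·(2M4+M5)/6=-1198/351
t_q=11/2 → seg 2, τ=3/2; S=-4+1162/351·τ+313/234·τ²+-3269/6318·τ³=107/48

  seg 0: a=4 b=-1940/351 c=0 d=721/2808
  seg 1: a=-5 b=-1717/702 c=721/468 d=-95/2808
  seg 2: a=-4 b=1162/351 c=313/234 d=-3269/6318
  seg 3: a=4 b=-1849/702 c=-1165/351 d=457/234
  seg 4: a=0 b=-1198/351 c=1783/702 d=-1783/6318
S(11/2) = 107/48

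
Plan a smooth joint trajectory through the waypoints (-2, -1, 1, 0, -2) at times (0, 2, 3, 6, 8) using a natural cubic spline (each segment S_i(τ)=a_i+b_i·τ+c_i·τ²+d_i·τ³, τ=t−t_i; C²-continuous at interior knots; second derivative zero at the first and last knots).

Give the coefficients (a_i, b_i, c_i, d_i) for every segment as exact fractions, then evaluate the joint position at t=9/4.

Δ: Δ0=1/2, Δ1=2, Δ2=-1/3, Δ3=-1
row 1: diag=6, rhs=9; c'=1/6, d'=3/2
row 2: denom=8−1·1/6=47/6; d'=(-14−1·3/2)/(47/6)=-93/47
row 3: denom=10−3·18/47=416/47; d'=(-4−3·-93/47)/(416/47)=7/32
back: M3=7/32
back: M2=-93/47−18/47·7/32=-33/16
back: M1=3/2−1/6·-33/16=59/32
M: M0=0, M1=59/32, M2=-33/16, M3=7/32, M4=0
seg 0: a=-2, c=M0/2=0, d=(M1−M0)/(6·2)=59/384, b=Δ0−h0·(2M0+M1)/6=-11/96
seg 1: a=-1, c=M1/2=59/64, d=(M2−M1)/(6·1)=-125/192, b=Δ1−h1·(2M1+M2)/6=83/48
seg 2: a=1, c=M2/2=-33/32, d=(M3−M2)/(6·3)=73/576, b=Δ2−h2·(2M2+M3)/6=311/192
seg 3: a=0, c=M3/2=7/64, d=(M4−M3)/(6·2)=-7/384, b=Δ3−h3·(2M3+M4)/6=-55/48
t_q=9/4 → seg 1, τ=1/4; S=-1+83/48·τ+59/64·τ²+-125/192·τ³=-2131/4096

  seg 0: a=-2 b=-11/96 c=0 d=59/384
  seg 1: a=-1 b=83/48 c=59/64 d=-125/192
  seg 2: a=1 b=311/192 c=-33/32 d=73/576
  seg 3: a=0 b=-55/48 c=7/64 d=-7/384
S(9/4) = -2131/4096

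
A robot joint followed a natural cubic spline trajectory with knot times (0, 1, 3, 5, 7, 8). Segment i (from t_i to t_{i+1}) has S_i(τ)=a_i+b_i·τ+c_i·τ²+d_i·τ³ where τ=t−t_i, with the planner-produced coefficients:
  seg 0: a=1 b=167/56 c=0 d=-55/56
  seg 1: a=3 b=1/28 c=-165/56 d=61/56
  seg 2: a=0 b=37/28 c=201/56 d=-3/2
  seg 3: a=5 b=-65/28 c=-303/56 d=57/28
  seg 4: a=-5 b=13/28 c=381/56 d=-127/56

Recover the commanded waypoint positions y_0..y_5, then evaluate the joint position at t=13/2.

y_0 = S_0(0) = a_0 = 1
y_1 = S_1(0) = a_1 = 3
y_2 = S_2(0) = a_2 = 0
y_3 = S_3(0) = a_3 = 5
y_4 = S_4(0) = a_4 = -5
y_5 = S_4(1) = 0
t_q=13/2 is in segment 3 (τ=3/2); S_3(τ)=-53/14

y_0=1 y_1=3 y_2=0 y_3=5 y_4=-5 y_5=0
S(13/2) = -53/14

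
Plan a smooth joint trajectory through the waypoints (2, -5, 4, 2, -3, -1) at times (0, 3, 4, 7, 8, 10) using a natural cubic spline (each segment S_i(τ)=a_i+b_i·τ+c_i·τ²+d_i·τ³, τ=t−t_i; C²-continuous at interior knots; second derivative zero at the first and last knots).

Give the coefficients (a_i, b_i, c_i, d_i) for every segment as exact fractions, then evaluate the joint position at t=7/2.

Δ: Δ0=-7/3, Δ1=9, Δ2=-2/3, Δ3=-5, Δ4=1
row 1: diag=8, rhs=68; c'=1/8, d'=17/2
row 2: denom=8−1·1/8=63/8; d'=(-58−1·17/2)/(63/8)=-76/9
row 3: denom=8−3·8/21=48/7; d'=(-26−3·-76/9)/(48/7)=-7/72
row 4: denom=6−1·7/48=281/48; d'=(36−1·-7/72)/(281/48)=5198/843
back: M4=5198/843
back: M3=-7/72−7/48·5198/843=-280/281
back: M2=-76/9−8/21·-280/281=-20396/2529
back: M1=17/2−1/8·-20396/2529=24046/2529
M: M0=0, M1=24046/2529, M2=-20396/2529, M3=-280/281, M4=5198/843, M5=0
seg 0: a=2, c=M0/2=0, d=(M1−M0)/(6·3)=12023/22761, b=Δ0−h0·(2M0+M1)/6=-17924/2529
seg 1: a=-5, c=M1/2=12023/2529, d=(M2−M1)/(6·1)=-823/281, b=Δ1−h1·(2M1+M2)/6=18145/2529
seg 2: a=4, c=M2/2=-10198/2529, d=(M3−M2)/(6·3)=8938/22761, b=Δ2−h2·(2M2+M3)/6=19970/2529
seg 3: a=2, c=M3/2=-140/281, d=(M4−M3)/(6·1)=3019/2529, b=Δ3−h3·(2M3+M4)/6=-14404/2529
seg 4: a=-3, c=M4/2=2599/843, d=(M5−M4)/(6·2)=-2599/5058, b=Δ4−h4·(2M4+M5)/6=-7867/2529
t_q=7/2 → seg 1, τ=1/2; S=-5+18145/2529·τ+12023/2529·τ²+-823/281·τ³=-11941/20232

  seg 0: a=2 b=-17924/2529 c=0 d=12023/22761
  seg 1: a=-5 b=18145/2529 c=12023/2529 d=-823/281
  seg 2: a=4 b=19970/2529 c=-10198/2529 d=8938/22761
  seg 3: a=2 b=-14404/2529 c=-140/281 d=3019/2529
  seg 4: a=-3 b=-7867/2529 c=2599/843 d=-2599/5058
S(7/2) = -11941/20232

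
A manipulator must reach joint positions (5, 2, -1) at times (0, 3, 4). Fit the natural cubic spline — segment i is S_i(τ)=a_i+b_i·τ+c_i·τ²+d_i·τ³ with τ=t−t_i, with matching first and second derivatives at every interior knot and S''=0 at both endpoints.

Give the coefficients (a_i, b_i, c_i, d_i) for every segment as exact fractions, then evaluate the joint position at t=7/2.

  seg 0: a=5 b=-1/4 c=0 d=-1/12
  seg 1: a=2 b=-5/2 c=-3/4 d=1/4
S(7/2) = 19/32

Δ: Δ0=-1, Δ1=-3
row 1: diag=8, rhs=-12; c'=1/8, d'=-3/2
back: M1=-3/2
M: M0=0, M1=-3/2, M2=0
seg 0: a=5, c=M0/2=0, d=(M1−M0)/(6·3)=-1/12, b=Δ0−h0·(2M0+M1)/6=-1/4
seg 1: a=2, c=M1/2=-3/4, d=(M2−M1)/(6·1)=1/4, b=Δ1−h1·(2M1+M2)/6=-5/2
t_q=7/2 → seg 1, τ=1/2; S=2+-5/2·τ+-3/4·τ²+1/4·τ³=19/32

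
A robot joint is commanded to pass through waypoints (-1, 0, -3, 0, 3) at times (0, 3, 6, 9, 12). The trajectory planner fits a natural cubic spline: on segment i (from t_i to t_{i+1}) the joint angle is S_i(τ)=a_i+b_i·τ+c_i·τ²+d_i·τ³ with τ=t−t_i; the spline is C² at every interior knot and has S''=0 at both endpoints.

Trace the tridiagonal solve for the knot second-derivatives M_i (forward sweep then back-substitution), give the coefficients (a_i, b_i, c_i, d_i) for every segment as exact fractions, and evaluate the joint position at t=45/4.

  seg 0: a=-1 b=5/6 c=0 d=-1/18
  seg 1: a=0 b=-2/3 c=-1/2 d=7/54
  seg 2: a=-3 b=-1/6 c=2/3 d=-5/54
  seg 3: a=0 b=4/3 c=-1/6 d=1/54
S(45/4) = 303/128

Δ: Δ0=1/3, Δ1=-1, Δ2=1, Δ3=1
row 1: diag=12, rhs=-8; c'=1/4, d'=-2/3
row 2: denom=12−3·1/4=45/4; d'=(12−3·-2/3)/(45/4)=56/45
row 3: denom=12−3·4/15=56/5; d'=(0−3·56/45)/(56/5)=-1/3
back: M3=-1/3
back: M2=56/45−4/15·-1/3=4/3
back: M1=-2/3−1/4·4/3=-1
M: M0=0, M1=-1, M2=4/3, M3=-1/3, M4=0
seg 0: a=-1, c=M0/2=0, d=(M1−M0)/(6·3)=-1/18, b=Δ0−h0·(2M0+M1)/6=5/6
seg 1: a=0, c=M1/2=-1/2, d=(M2−M1)/(6·3)=7/54, b=Δ1−h1·(2M1+M2)/6=-2/3
seg 2: a=-3, c=M2/2=2/3, d=(M3−M2)/(6·3)=-5/54, b=Δ2−h2·(2M2+M3)/6=-1/6
seg 3: a=0, c=M3/2=-1/6, d=(M4−M3)/(6·3)=1/54, b=Δ3−h3·(2M3+M4)/6=4/3
t_q=45/4 → seg 3, τ=9/4; S=0+4/3·τ+-1/6·τ²+1/54·τ³=303/128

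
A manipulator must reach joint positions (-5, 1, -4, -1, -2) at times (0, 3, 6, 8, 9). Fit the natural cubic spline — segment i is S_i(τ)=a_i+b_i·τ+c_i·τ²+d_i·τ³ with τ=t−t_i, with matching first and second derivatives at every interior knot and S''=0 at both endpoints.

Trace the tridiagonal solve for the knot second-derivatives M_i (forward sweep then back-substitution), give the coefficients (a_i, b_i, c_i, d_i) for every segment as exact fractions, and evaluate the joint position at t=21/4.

Δ: Δ0=2, Δ1=-5/3, Δ2=3/2, Δ3=-1
row 1: diag=12, rhs=-22; c'=1/4, d'=-11/6
row 2: denom=10−3·1/4=37/4; d'=(19−3·-11/6)/(37/4)=98/37
row 3: denom=6−2·8/37=206/37; d'=(-15−2·98/37)/(206/37)=-751/206
back: M3=-751/206
back: M2=98/37−8/37·-751/206=354/103
back: M1=-11/6−1/4·354/103=-832/309
M: M0=0, M1=-832/309, M2=354/103, M3=-751/206, M4=0
seg 0: a=-5, c=M0/2=0, d=(M1−M0)/(6·3)=-416/2781, b=Δ0−h0·(2M0+M1)/6=1034/309
seg 1: a=1, c=M1/2=-416/309, d=(M2−M1)/(6·3)=947/2781, b=Δ1−h1·(2M1+M2)/6=-214/309
seg 2: a=-4, c=M2/2=177/103, d=(M3−M2)/(6·2)=-1459/2472, b=Δ2−h2·(2M2+M3)/6=131/309
seg 3: a=-1, c=M3/2=-751/412, d=(M4−M3)/(6·1)=751/1236, b=Δ3−h3·(2M3+M4)/6=133/618
t_q=21/4 → seg 1, τ=9/4; S=1+-214/309·τ+-416/309·τ²+947/2781·τ³=-23039/6592

  seg 0: a=-5 b=1034/309 c=0 d=-416/2781
  seg 1: a=1 b=-214/309 c=-416/309 d=947/2781
  seg 2: a=-4 b=131/309 c=177/103 d=-1459/2472
  seg 3: a=-1 b=133/618 c=-751/412 d=751/1236
S(21/4) = -23039/6592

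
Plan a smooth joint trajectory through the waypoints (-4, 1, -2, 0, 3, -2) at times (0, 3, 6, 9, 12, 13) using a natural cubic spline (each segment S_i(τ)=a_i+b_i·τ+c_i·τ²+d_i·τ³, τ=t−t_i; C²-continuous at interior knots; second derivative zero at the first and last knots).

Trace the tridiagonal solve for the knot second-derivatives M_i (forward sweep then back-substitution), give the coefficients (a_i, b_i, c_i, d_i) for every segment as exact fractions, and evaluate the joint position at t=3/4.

Δ: Δ0=5/3, Δ1=-1, Δ2=2/3, Δ3=1, Δ4=-5
row 1: diag=12, rhs=-16; c'=1/4, d'=-4/3
row 2: denom=12−3·1/4=45/4; d'=(10−3·-4/3)/(45/4)=56/45
row 3: denom=12−3·4/15=56/5; d'=(2−3·56/45)/(56/5)=-13/84
row 4: denom=8−3·15/56=403/56; d'=(-36−3·-13/84)/(403/56)=-1990/403
back: M4=-1990/403
back: M3=-13/84−15/56·-1990/403=1412/1209
back: M2=56/45−4/15·1412/1209=376/403
back: M1=-4/3−1/4·376/403=-1894/1209
M: M0=0, M1=-1894/1209, M2=376/403, M3=1412/1209, M4=-1990/403, M5=0
seg 0: a=-4, c=M0/2=0, d=(M1−M0)/(6·3)=-947/10881, b=Δ0−h0·(2M0+M1)/6=2962/1209
seg 1: a=1, c=M1/2=-947/1209, d=(M2−M1)/(6·3)=1511/10881, b=Δ1−h1·(2M1+M2)/6=121/1209
seg 2: a=-2, c=M2/2=188/403, d=(M3−M2)/(6·3)=142/10881, b=Δ2−h2·(2M2+M3)/6=-1028/1209
seg 3: a=0, c=M3/2=706/1209, d=(M4−M3)/(6·3)=-3691/10881, b=Δ3−h3·(2M3+M4)/6=214/93
seg 4: a=3, c=M4/2=-995/403, d=(M5−M4)/(6·1)=995/1209, b=Δ4−h4·(2M4+M5)/6=-4055/1209
t_q=3/4 → seg 0, τ=3/4; S=-4+2962/1209·τ+0·τ²+-947/10881·τ³=-56723/25792

  seg 0: a=-4 b=2962/1209 c=0 d=-947/10881
  seg 1: a=1 b=121/1209 c=-947/1209 d=1511/10881
  seg 2: a=-2 b=-1028/1209 c=188/403 d=142/10881
  seg 3: a=0 b=214/93 c=706/1209 d=-3691/10881
  seg 4: a=3 b=-4055/1209 c=-995/403 d=995/1209
S(3/4) = -56723/25792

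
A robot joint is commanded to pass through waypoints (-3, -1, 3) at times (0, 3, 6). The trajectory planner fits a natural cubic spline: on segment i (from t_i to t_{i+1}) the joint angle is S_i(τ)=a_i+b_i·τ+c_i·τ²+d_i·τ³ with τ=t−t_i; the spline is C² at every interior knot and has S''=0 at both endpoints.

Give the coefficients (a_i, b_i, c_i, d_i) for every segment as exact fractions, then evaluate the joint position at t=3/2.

  seg 0: a=-3 b=1/2 c=0 d=1/54
  seg 1: a=-1 b=1 c=1/6 d=-1/54
S(3/2) = -35/16

Δ: Δ0=2/3, Δ1=4/3
row 1: diag=12, rhs=4; c'=1/4, d'=1/3
back: M1=1/3
M: M0=0, M1=1/3, M2=0
seg 0: a=-3, c=M0/2=0, d=(M1−M0)/(6·3)=1/54, b=Δ0−h0·(2M0+M1)/6=1/2
seg 1: a=-1, c=M1/2=1/6, d=(M2−M1)/(6·3)=-1/54, b=Δ1−h1·(2M1+M2)/6=1
t_q=3/2 → seg 0, τ=3/2; S=-3+1/2·τ+0·τ²+1/54·τ³=-35/16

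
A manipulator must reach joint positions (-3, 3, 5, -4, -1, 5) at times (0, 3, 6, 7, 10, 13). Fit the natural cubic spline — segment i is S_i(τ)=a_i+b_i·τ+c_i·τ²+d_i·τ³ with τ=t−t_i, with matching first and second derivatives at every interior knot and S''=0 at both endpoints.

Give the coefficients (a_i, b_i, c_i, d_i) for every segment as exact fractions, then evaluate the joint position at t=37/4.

  seg 0: a=-3 b=332/275 c=0 d=218/2475
  seg 1: a=3 b=986/275 c=218/275 d=-874/1485
  seg 2: a=5 b=-2076/275 c=-3716/825 d=229/75
  seg 3: a=-4 b=-6103/825 c=3841/825 d=-919/1485
  seg 4: a=-1 b=3158/825 c=-754/825 d=754/7425
S(37/4) = -72581/17600

Δ: Δ0=2, Δ1=2/3, Δ2=-9, Δ3=1, Δ4=2
row 1: diag=12, rhs=-8; c'=1/4, d'=-2/3
row 2: denom=8−3·1/4=29/4; d'=(-58−3·-2/3)/(29/4)=-224/29
row 3: denom=8−1·4/29=228/29; d'=(60−1·-224/29)/(228/29)=491/57
row 4: denom=12−3·29/76=825/76; d'=(6−3·491/57)/(825/76)=-1508/825
back: M4=-1508/825
back: M3=491/57−29/76·-1508/825=7682/825
back: M2=-224/29−4/29·7682/825=-7432/825
back: M1=-2/3−1/4·-7432/825=436/275
M: M0=0, M1=436/275, M2=-7432/825, M3=7682/825, M4=-1508/825, M5=0
seg 0: a=-3, c=M0/2=0, d=(M1−M0)/(6·3)=218/2475, b=Δ0−h0·(2M0+M1)/6=332/275
seg 1: a=3, c=M1/2=218/275, d=(M2−M1)/(6·3)=-874/1485, b=Δ1−h1·(2M1+M2)/6=986/275
seg 2: a=5, c=M2/2=-3716/825, d=(M3−M2)/(6·1)=229/75, b=Δ2−h2·(2M2+M3)/6=-2076/275
seg 3: a=-4, c=M3/2=3841/825, d=(M4−M3)/(6·3)=-919/1485, b=Δ3−h3·(2M3+M4)/6=-6103/825
seg 4: a=-1, c=M4/2=-754/825, d=(M5−M4)/(6·3)=754/7425, b=Δ4−h4·(2M4+M5)/6=3158/825
t_q=37/4 → seg 3, τ=9/4; S=-4+-6103/825·τ+3841/825·τ²+-919/1485·τ³=-72581/17600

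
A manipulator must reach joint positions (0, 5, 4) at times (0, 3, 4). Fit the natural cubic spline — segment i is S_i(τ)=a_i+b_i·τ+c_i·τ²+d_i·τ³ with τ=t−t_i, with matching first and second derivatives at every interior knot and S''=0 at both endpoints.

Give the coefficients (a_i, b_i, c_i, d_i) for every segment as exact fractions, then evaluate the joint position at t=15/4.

Δ: Δ0=5/3, Δ1=-1
row 1: diag=8, rhs=-16; c'=1/8, d'=-2
back: M1=-2
M: M0=0, M1=-2, M2=0
seg 0: a=0, c=M0/2=0, d=(M1−M0)/(6·3)=-1/9, b=Δ0−h0·(2M0+M1)/6=8/3
seg 1: a=5, c=M1/2=-1, d=(M2−M1)/(6·1)=1/3, b=Δ1−h1·(2M1+M2)/6=-1/3
t_q=15/4 → seg 1, τ=3/4; S=5+-1/3·τ+-1·τ²+1/3·τ³=277/64

  seg 0: a=0 b=8/3 c=0 d=-1/9
  seg 1: a=5 b=-1/3 c=-1 d=1/3
S(15/4) = 277/64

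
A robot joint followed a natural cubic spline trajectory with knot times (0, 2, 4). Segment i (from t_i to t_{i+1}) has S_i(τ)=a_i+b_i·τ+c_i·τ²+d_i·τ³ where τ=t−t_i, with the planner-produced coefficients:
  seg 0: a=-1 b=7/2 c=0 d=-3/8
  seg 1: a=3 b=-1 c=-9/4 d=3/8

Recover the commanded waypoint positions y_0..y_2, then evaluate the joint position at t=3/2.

y_0=-1 y_1=3 y_2=-5
S(3/2) = 191/64

y_0 = S_0(0) = a_0 = -1
y_1 = S_1(0) = a_1 = 3
y_2 = S_1(2) = -5
t_q=3/2 is in segment 0 (τ=3/2); S_0(τ)=191/64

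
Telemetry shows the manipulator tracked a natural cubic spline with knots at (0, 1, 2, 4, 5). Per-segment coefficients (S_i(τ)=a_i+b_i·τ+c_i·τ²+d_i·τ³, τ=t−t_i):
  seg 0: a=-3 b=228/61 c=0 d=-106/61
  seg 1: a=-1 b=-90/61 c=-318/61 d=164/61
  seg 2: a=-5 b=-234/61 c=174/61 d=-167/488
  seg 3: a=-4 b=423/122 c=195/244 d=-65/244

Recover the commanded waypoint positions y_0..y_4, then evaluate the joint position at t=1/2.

y_0 = S_0(0) = a_0 = -3
y_1 = S_1(0) = a_1 = -1
y_2 = S_2(0) = a_2 = -5
y_3 = S_3(0) = a_3 = -4
y_4 = S_3(1) = 0
t_q=1/2 is in segment 0 (τ=1/2); S_0(τ)=-329/244

y_0=-3 y_1=-1 y_2=-5 y_3=-4 y_4=0
S(1/2) = -329/244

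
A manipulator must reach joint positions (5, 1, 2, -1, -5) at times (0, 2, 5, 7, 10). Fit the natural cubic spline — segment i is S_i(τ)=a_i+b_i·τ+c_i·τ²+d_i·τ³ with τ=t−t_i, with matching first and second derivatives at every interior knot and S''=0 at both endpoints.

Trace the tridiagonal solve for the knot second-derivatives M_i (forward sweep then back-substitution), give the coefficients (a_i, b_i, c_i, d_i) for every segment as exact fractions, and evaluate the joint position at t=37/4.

  seg 0: a=5 b=-230/87 c=0 d=14/87
  seg 1: a=1 b=-62/87 c=28/29 d=-161/783
  seg 2: a=2 b=-41/87 c=-77/87 d=43/232
  seg 3: a=-1 b=-311/174 c=79/348 d=-79/3132
S(37/4) = -30881/7424

Δ: Δ0=-2, Δ1=1/3, Δ2=-3/2, Δ3=-4/3
row 1: diag=10, rhs=14; c'=3/10, d'=7/5
row 2: denom=10−3·3/10=91/10; d'=(-11−3·7/5)/(91/10)=-152/91
row 3: denom=10−2·20/91=870/91; d'=(1−2·-152/91)/(870/91)=79/174
back: M3=79/174
back: M2=-152/91−20/91·79/174=-154/87
back: M1=7/5−3/10·-154/87=56/29
M: M0=0, M1=56/29, M2=-154/87, M3=79/174, M4=0
seg 0: a=5, c=M0/2=0, d=(M1−M0)/(6·2)=14/87, b=Δ0−h0·(2M0+M1)/6=-230/87
seg 1: a=1, c=M1/2=28/29, d=(M2−M1)/(6·3)=-161/783, b=Δ1−h1·(2M1+M2)/6=-62/87
seg 2: a=2, c=M2/2=-77/87, d=(M3−M2)/(6·2)=43/232, b=Δ2−h2·(2M2+M3)/6=-41/87
seg 3: a=-1, c=M3/2=79/348, d=(M4−M3)/(6·3)=-79/3132, b=Δ3−h3·(2M3+M4)/6=-311/174
t_q=37/4 → seg 3, τ=9/4; S=-1+-311/174·τ+79/348·τ²+-79/3132·τ³=-30881/7424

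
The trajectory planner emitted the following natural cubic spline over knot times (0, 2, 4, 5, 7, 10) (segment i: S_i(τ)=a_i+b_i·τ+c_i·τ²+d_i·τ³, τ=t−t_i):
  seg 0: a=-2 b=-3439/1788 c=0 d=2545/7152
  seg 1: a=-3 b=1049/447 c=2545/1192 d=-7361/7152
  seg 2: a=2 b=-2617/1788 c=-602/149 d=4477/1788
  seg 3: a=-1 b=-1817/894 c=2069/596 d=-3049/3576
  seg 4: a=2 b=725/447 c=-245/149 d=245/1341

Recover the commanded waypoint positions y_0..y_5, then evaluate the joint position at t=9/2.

y_0 = S_0(0) = a_0 = -2
y_1 = S_1(0) = a_1 = -3
y_2 = S_2(0) = a_2 = 2
y_3 = S_3(0) = a_3 = -1
y_4 = S_4(0) = a_4 = 2
y_5 = S_4(3) = -3
t_q=9/2 is in segment 2 (τ=1/2); S_2(τ)=2723/4768

y_0=-2 y_1=-3 y_2=2 y_3=-1 y_4=2 y_5=-3
S(9/2) = 2723/4768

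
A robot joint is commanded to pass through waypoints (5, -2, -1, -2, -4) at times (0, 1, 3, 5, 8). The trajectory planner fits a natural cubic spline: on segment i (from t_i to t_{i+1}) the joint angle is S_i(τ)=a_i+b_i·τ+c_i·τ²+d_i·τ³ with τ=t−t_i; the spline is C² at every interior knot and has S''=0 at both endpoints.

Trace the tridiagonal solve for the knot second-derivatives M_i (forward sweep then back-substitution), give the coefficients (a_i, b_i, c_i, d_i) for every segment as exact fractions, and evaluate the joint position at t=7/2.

Δ: Δ0=-7, Δ1=1/2, Δ2=-1/2, Δ3=-2/3
row 1: diag=6, rhs=45; c'=1/3, d'=15/2
row 2: denom=8−2·1/3=22/3; d'=(-6−2·15/2)/(22/3)=-63/22
row 3: denom=10−2·3/11=104/11; d'=(-1−2·-63/22)/(104/11)=1/2
back: M3=1/2
back: M2=-63/22−3/11·1/2=-3
back: M1=15/2−1/3·-3=17/2
M: M0=0, M1=17/2, M2=-3, M3=1/2, M4=0
seg 0: a=5, c=M0/2=0, d=(M1−M0)/(6·1)=17/12, b=Δ0−h0·(2M0+M1)/6=-101/12
seg 1: a=-2, c=M1/2=17/4, d=(M2−M1)/(6·2)=-23/24, b=Δ1−h1·(2M1+M2)/6=-25/6
seg 2: a=-1, c=M2/2=-3/2, d=(M3−M2)/(6·2)=7/24, b=Δ2−h2·(2M2+M3)/6=4/3
seg 3: a=-2, c=M3/2=1/4, d=(M4−M3)/(6·3)=-1/36, b=Δ3−h3·(2M3+M4)/6=-7/6
t_q=7/2 → seg 2, τ=1/2; S=-1+4/3·τ+-3/2·τ²+7/24·τ³=-43/64

  seg 0: a=5 b=-101/12 c=0 d=17/12
  seg 1: a=-2 b=-25/6 c=17/4 d=-23/24
  seg 2: a=-1 b=4/3 c=-3/2 d=7/24
  seg 3: a=-2 b=-7/6 c=1/4 d=-1/36
S(7/2) = -43/64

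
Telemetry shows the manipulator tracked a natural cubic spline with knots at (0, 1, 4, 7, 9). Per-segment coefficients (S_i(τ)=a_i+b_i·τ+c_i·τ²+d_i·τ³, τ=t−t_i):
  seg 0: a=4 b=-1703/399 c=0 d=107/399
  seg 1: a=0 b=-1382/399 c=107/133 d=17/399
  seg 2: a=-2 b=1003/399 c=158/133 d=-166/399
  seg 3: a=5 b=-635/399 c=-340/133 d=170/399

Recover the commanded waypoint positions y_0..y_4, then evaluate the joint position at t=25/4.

y_0=4 y_1=0 y_2=-2 y_3=5 y_4=-5
S(25/4) = 20987/4256

y_0 = S_0(0) = a_0 = 4
y_1 = S_1(0) = a_1 = 0
y_2 = S_2(0) = a_2 = -2
y_3 = S_3(0) = a_3 = 5
y_4 = S_3(2) = -5
t_q=25/4 is in segment 2 (τ=9/4); S_2(τ)=20987/4256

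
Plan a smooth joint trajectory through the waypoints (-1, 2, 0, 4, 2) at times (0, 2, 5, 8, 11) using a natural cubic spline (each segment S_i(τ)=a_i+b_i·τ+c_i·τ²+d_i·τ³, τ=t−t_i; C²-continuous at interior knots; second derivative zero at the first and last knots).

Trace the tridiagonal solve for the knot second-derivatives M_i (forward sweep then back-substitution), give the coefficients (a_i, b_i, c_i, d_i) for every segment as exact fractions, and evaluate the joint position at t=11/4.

  seg 0: a=-1 b=146/69 c=0 d=-85/552
  seg 1: a=2 b=37/138 c=-85/92 d=169/828
  seg 2: a=0 b=65/276 c=21/23 d=-151/828
  seg 3: a=4 b=109/138 c=-67/92 d=67/828
S(11/4) = 10407/5888

Δ: Δ0=3/2, Δ1=-2/3, Δ2=4/3, Δ3=-2/3
row 1: diag=10, rhs=-13; c'=3/10, d'=-13/10
row 2: denom=12−3·3/10=111/10; d'=(12−3·-13/10)/(111/10)=53/37
row 3: denom=12−3·10/37=414/37; d'=(-12−3·53/37)/(414/37)=-67/46
back: M3=-67/46
back: M2=53/37−10/37·-67/46=42/23
back: M1=-13/10−3/10·42/23=-85/46
M: M0=0, M1=-85/46, M2=42/23, M3=-67/46, M4=0
seg 0: a=-1, c=M0/2=0, d=(M1−M0)/(6·2)=-85/552, b=Δ0−h0·(2M0+M1)/6=146/69
seg 1: a=2, c=M1/2=-85/92, d=(M2−M1)/(6·3)=169/828, b=Δ1−h1·(2M1+M2)/6=37/138
seg 2: a=0, c=M2/2=21/23, d=(M3−M2)/(6·3)=-151/828, b=Δ2−h2·(2M2+M3)/6=65/276
seg 3: a=4, c=M3/2=-67/92, d=(M4−M3)/(6·3)=67/828, b=Δ3−h3·(2M3+M4)/6=109/138
t_q=11/4 → seg 1, τ=3/4; S=2+37/138·τ+-85/92·τ²+169/828·τ³=10407/5888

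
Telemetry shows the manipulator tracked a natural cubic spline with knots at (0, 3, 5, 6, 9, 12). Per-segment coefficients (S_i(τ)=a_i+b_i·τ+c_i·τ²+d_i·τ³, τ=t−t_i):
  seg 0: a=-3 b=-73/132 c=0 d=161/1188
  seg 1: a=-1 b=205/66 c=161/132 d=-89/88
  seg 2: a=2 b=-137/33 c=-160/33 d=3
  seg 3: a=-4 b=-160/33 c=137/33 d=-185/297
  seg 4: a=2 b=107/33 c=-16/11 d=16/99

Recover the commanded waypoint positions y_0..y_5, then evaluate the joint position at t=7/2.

y_0=-3 y_1=-1 y_2=2 y_3=-4 y_4=2 y_5=3
S(7/2) = 515/704

y_0 = S_0(0) = a_0 = -3
y_1 = S_1(0) = a_1 = -1
y_2 = S_2(0) = a_2 = 2
y_3 = S_3(0) = a_3 = -4
y_4 = S_4(0) = a_4 = 2
y_5 = S_4(3) = 3
t_q=7/2 is in segment 1 (τ=1/2); S_1(τ)=515/704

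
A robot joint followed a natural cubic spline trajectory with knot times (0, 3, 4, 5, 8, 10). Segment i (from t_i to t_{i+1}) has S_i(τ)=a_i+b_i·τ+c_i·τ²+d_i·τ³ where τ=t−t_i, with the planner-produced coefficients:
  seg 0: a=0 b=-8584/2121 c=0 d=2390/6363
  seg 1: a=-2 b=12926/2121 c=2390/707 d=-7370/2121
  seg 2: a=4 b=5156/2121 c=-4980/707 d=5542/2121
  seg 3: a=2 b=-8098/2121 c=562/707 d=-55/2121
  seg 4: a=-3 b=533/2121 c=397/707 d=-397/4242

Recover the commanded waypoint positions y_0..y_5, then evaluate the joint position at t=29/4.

y_0 = S_0(0) = a_0 = 0
y_1 = S_1(0) = a_1 = -2
y_2 = S_2(0) = a_2 = 4
y_3 = S_3(0) = a_3 = 2
y_4 = S_4(0) = a_4 = -3
y_5 = S_4(2) = -1
t_q=29/4 is in segment 3 (τ=9/4); S_3(τ)=-129485/45248

y_0=0 y_1=-2 y_2=4 y_3=2 y_4=-3 y_5=-1
S(29/4) = -129485/45248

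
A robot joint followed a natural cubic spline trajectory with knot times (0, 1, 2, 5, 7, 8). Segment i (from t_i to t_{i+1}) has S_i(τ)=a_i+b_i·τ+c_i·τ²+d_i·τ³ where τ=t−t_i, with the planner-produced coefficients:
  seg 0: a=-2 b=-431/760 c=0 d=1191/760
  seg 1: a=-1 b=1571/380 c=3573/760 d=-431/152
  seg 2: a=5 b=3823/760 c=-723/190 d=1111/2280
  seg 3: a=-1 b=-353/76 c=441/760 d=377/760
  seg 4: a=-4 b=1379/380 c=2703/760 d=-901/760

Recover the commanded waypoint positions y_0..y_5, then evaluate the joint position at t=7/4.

y_0=-2 y_1=-1 y_2=5 y_3=-1 y_4=-4 y_5=2
S(7/4) = 172619/48640

y_0 = S_0(0) = a_0 = -2
y_1 = S_1(0) = a_1 = -1
y_2 = S_2(0) = a_2 = 5
y_3 = S_3(0) = a_3 = -1
y_4 = S_4(0) = a_4 = -4
y_5 = S_4(1) = 2
t_q=7/4 is in segment 1 (τ=3/4); S_1(τ)=172619/48640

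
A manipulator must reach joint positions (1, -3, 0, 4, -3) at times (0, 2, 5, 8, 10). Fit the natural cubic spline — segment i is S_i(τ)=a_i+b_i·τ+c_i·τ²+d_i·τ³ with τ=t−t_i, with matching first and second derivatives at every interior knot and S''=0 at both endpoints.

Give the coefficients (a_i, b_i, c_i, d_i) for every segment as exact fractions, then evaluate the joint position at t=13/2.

Δ: Δ0=-2, Δ1=1, Δ2=4/3, Δ3=-7/2
row 1: diag=10, rhs=18; c'=3/10, d'=9/5
row 2: denom=12−3·3/10=111/10; d'=(2−3·9/5)/(111/10)=-34/111
row 3: denom=10−3·10/37=340/37; d'=(-29−3·-34/111)/(340/37)=-1039/340
back: M3=-1039/340
back: M2=-34/111−10/37·-1039/340=53/102
back: M1=9/5−3/10·53/102=559/340
M: M0=0, M1=559/340, M2=53/102, M3=-1039/340, M4=0
seg 0: a=1, c=M0/2=0, d=(M1−M0)/(6·2)=559/4080, b=Δ0−h0·(2M0+M1)/6=-2599/1020
seg 1: a=-3, c=M1/2=559/680, d=(M2−M1)/(6·3)=-1147/18360, b=Δ1−h1·(2M1+M2)/6=-461/510
seg 2: a=0, c=M2/2=53/204, d=(M3−M2)/(6·3)=-3647/18360, b=Δ2−h2·(2M2+M3)/6=281/120
seg 3: a=4, c=M3/2=-1039/680, d=(M4−M3)/(6·2)=1039/4080, b=Δ3−h3·(2M3+M4)/6=-373/255
t_q=13/2 → seg 2, τ=3/2; S=0+281/120·τ+53/204·τ²+-3647/18360·τ³=18641/5440

  seg 0: a=1 b=-2599/1020 c=0 d=559/4080
  seg 1: a=-3 b=-461/510 c=559/680 d=-1147/18360
  seg 2: a=0 b=281/120 c=53/204 d=-3647/18360
  seg 3: a=4 b=-373/255 c=-1039/680 d=1039/4080
S(13/2) = 18641/5440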